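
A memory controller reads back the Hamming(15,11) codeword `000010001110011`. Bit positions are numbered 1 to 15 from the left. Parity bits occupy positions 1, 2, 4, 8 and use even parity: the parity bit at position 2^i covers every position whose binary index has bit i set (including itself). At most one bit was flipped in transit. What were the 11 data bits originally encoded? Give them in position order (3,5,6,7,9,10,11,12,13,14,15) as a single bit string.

s1: b1⊕b3⊕b5⊕b7⊕b9⊕b11⊕b13⊕b15 = 0⊕0⊕1⊕0⊕1⊕1⊕0⊕1 = 0
s2: b2⊕b3⊕b6⊕b7⊕b10⊕b11⊕b14⊕b15 = 0⊕0⊕0⊕0⊕1⊕1⊕1⊕1 = 0
s4: b4⊕b5⊕b6⊕b7⊕b12⊕b13⊕b14⊕b15 = 0⊕1⊕0⊕0⊕0⊕0⊕1⊕1 = 1
s8: b8⊕b9⊕b10⊕b11⊕b12⊕b13⊕b14⊕b15 = 0⊕1⊕1⊕1⊕0⊕0⊕1⊕1 = 1
Syndrome (s8...s1) = 1100 → position 12.
Flip bit 12: corrected codeword = 000010001111011
Data bits at positions 3,5,6,7,9,10,11,12,13,14,15: 01001111011

01001111011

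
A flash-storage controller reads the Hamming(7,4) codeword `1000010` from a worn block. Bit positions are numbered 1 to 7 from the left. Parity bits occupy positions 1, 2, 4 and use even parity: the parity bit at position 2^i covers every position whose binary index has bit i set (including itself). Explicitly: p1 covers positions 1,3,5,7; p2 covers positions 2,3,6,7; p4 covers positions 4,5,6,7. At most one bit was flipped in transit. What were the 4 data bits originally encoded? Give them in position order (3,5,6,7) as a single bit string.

s1: b1⊕b3⊕b5⊕b7 = 1⊕0⊕0⊕0 = 1
s2: b2⊕b3⊕b6⊕b7 = 0⊕0⊕1⊕0 = 1
s4: b4⊕b5⊕b6⊕b7 = 0⊕0⊕1⊕0 = 1
Syndrome (s4...s1) = 111 → position 7.
Flip bit 7: corrected codeword = 1000011
Data bits at positions 3,5,6,7: 0011

0011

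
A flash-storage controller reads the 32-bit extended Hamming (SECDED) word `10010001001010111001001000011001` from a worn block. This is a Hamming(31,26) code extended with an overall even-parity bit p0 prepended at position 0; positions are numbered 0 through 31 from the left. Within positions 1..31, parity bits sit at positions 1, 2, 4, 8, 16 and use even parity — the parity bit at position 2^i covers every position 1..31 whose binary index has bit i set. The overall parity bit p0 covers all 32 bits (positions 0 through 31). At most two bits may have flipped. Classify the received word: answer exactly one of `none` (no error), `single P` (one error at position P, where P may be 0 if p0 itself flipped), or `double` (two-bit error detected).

single 14

s1: b1⊕b3⊕b5⊕b7⊕b9⊕b11⊕b13⊕b15⊕b17⊕b19⊕b21⊕b23⊕b25⊕b27⊕b29⊕b31 = 0⊕1⊕0⊕1⊕0⊕0⊕0⊕1⊕0⊕1⊕0⊕0⊕0⊕1⊕0⊕1 = 0
s2: b2⊕b3⊕b6⊕b7⊕b10⊕b11⊕b14⊕b15⊕b18⊕b19⊕b22⊕b23⊕b26⊕b27⊕b30⊕b31 = 0⊕1⊕0⊕1⊕1⊕0⊕1⊕1⊕0⊕1⊕1⊕0⊕0⊕1⊕0⊕1 = 1
s4: b4⊕b5⊕b6⊕b7⊕b12⊕b13⊕b14⊕b15⊕b20⊕b21⊕b22⊕b23⊕b28⊕b29⊕b30⊕b31 = 0⊕0⊕0⊕1⊕1⊕0⊕1⊕1⊕0⊕0⊕1⊕0⊕1⊕0⊕0⊕1 = 1
s8: b8⊕b9⊕b10⊕b11⊕b12⊕b13⊕b14⊕b15⊕b24⊕b25⊕b26⊕b27⊕b28⊕b29⊕b30⊕b31 = 0⊕0⊕1⊕0⊕1⊕0⊕1⊕1⊕0⊕0⊕0⊕1⊕1⊕0⊕0⊕1 = 1
s16: b16⊕b17⊕b18⊕b19⊕b20⊕b21⊕b22⊕b23⊕b24⊕b25⊕b26⊕b27⊕b28⊕b29⊕b30⊕b31 = 1⊕0⊕0⊕1⊕0⊕0⊕1⊕0⊕0⊕0⊕0⊕1⊕1⊕0⊕0⊕1 = 0
Syndrome (s16...s1) = 01110 → position 14.
Overall parity (XOR of all 32 bits, including p0): 1⊕0⊕0⊕1⊕0⊕0⊕0⊕1⊕0⊕0⊕1⊕0⊕1⊕0⊕1⊕1⊕1⊕0⊕0⊕1⊕0⊕0⊕1⊕0⊕0⊕0⊕0⊕1⊕1⊕0⊕0⊕1 = 1
Overall=1, syndrome position=14 → single-bit error at position 14.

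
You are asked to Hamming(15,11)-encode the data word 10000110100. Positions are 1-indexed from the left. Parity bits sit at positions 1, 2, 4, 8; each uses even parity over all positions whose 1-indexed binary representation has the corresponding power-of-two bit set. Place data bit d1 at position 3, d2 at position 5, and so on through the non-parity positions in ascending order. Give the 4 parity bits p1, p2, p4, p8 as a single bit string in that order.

1111

Place data bits at non-power-of-two positions: b3=1, b5=0, b6=0, b7=0, b9=0, b10=1, b11=1, b12=0, b13=1, b14=0, b15=0.
p1 = XOR of data positions {3,5,7,9,11,13,15} = 1⊕0⊕0⊕0⊕1⊕1⊕0 = 1
p2 = XOR of data positions {3,6,7,10,11,14,15} = 1⊕0⊕0⊕1⊕1⊕0⊕0 = 1
p4 = XOR of data positions {5,6,7,12,13,14,15} = 0⊕0⊕0⊕0⊕1⊕0⊕0 = 1
p8 = XOR of data positions {9,10,11,12,13,14,15} = 0⊕1⊕1⊕0⊕1⊕0⊕0 = 1
Parity bits p1,p2,p4,p8 = 1111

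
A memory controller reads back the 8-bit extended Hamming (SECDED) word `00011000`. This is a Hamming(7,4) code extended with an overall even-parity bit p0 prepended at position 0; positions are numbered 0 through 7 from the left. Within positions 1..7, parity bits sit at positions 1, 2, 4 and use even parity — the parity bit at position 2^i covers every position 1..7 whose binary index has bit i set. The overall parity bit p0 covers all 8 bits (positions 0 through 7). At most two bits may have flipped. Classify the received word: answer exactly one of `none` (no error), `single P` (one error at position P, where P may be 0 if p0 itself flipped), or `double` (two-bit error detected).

s1: b1⊕b3⊕b5⊕b7 = 0⊕1⊕0⊕0 = 1
s2: b2⊕b3⊕b6⊕b7 = 0⊕1⊕0⊕0 = 1
s4: b4⊕b5⊕b6⊕b7 = 1⊕0⊕0⊕0 = 1
Syndrome (s4...s1) = 111 → position 7.
Overall parity (XOR of all 8 bits, including p0): 0⊕0⊕0⊕1⊕1⊕0⊕0⊕0 = 0
Overall=0, syndrome position=7 → double-bit error detected (uncorrectable).

double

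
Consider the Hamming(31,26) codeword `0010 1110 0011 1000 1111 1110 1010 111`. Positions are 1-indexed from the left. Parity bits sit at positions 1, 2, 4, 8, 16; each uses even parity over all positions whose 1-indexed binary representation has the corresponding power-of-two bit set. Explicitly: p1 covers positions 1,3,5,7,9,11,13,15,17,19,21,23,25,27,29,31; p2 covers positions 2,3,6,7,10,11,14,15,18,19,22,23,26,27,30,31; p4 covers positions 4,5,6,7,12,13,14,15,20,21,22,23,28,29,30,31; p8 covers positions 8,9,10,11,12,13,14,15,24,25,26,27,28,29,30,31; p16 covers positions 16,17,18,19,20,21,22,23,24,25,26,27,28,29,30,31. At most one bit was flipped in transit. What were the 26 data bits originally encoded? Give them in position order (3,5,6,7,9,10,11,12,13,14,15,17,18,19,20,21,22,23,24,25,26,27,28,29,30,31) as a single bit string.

s1: b1⊕b3⊕b5⊕b7⊕b9⊕b11⊕b13⊕b15⊕b17⊕b19⊕b21⊕b23⊕b25⊕b27⊕b29⊕b31 = 0⊕1⊕1⊕1⊕0⊕1⊕1⊕0⊕1⊕1⊕1⊕1⊕1⊕1⊕1⊕1 = 1
s2: b2⊕b3⊕b6⊕b7⊕b10⊕b11⊕b14⊕b15⊕b18⊕b19⊕b22⊕b23⊕b26⊕b27⊕b30⊕b31 = 0⊕1⊕1⊕1⊕0⊕1⊕0⊕0⊕1⊕1⊕1⊕1⊕0⊕1⊕1⊕1 = 1
s4: b4⊕b5⊕b6⊕b7⊕b12⊕b13⊕b14⊕b15⊕b20⊕b21⊕b22⊕b23⊕b28⊕b29⊕b30⊕b31 = 0⊕1⊕1⊕1⊕1⊕1⊕0⊕0⊕1⊕1⊕1⊕1⊕0⊕1⊕1⊕1 = 0
s8: b8⊕b9⊕b10⊕b11⊕b12⊕b13⊕b14⊕b15⊕b24⊕b25⊕b26⊕b27⊕b28⊕b29⊕b30⊕b31 = 0⊕0⊕0⊕1⊕1⊕1⊕0⊕0⊕0⊕1⊕0⊕1⊕0⊕1⊕1⊕1 = 0
s16: b16⊕b17⊕b18⊕b19⊕b20⊕b21⊕b22⊕b23⊕b24⊕b25⊕b26⊕b27⊕b28⊕b29⊕b30⊕b31 = 0⊕1⊕1⊕1⊕1⊕1⊕1⊕1⊕0⊕1⊕0⊕1⊕0⊕1⊕1⊕1 = 0
Syndrome (s16...s1) = 00011 → position 3.
Flip bit 3: corrected codeword = 0000111000111000111111101010111
Data bits at positions 3,5,6,7,9,10,11,12,13,14,15,17,18,19,20,21,22,23,24,25,26,27,28,29,30,31: 01110011100111111101010111

01110011100111111101010111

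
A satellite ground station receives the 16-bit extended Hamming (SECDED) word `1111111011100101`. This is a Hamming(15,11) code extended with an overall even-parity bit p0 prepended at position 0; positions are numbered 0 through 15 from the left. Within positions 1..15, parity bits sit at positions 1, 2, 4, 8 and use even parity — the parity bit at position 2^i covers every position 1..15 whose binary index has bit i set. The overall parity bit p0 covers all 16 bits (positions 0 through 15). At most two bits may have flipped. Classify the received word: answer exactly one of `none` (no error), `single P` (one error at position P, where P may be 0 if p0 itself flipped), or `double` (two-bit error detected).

double

s1: b1⊕b3⊕b5⊕b7⊕b9⊕b11⊕b13⊕b15 = 1⊕1⊕1⊕0⊕1⊕0⊕1⊕1 = 0
s2: b2⊕b3⊕b6⊕b7⊕b10⊕b11⊕b14⊕b15 = 1⊕1⊕1⊕0⊕1⊕0⊕0⊕1 = 1
s4: b4⊕b5⊕b6⊕b7⊕b12⊕b13⊕b14⊕b15 = 1⊕1⊕1⊕0⊕0⊕1⊕0⊕1 = 1
s8: b8⊕b9⊕b10⊕b11⊕b12⊕b13⊕b14⊕b15 = 1⊕1⊕1⊕0⊕0⊕1⊕0⊕1 = 1
Syndrome (s8...s1) = 1110 → position 14.
Overall parity (XOR of all 16 bits, including p0): 1⊕1⊕1⊕1⊕1⊕1⊕1⊕0⊕1⊕1⊕1⊕0⊕0⊕1⊕0⊕1 = 0
Overall=0, syndrome position=14 → double-bit error detected (uncorrectable).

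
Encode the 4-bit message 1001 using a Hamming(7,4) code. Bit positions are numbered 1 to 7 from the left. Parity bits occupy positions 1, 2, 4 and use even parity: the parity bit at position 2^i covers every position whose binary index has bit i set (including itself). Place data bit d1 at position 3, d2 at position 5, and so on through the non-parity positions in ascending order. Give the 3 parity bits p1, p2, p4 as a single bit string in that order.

001

Place data bits at non-power-of-two positions: b3=1, b5=0, b6=0, b7=1.
p1 = XOR of data positions {3,5,7} = 1⊕0⊕1 = 0
p2 = XOR of data positions {3,6,7} = 1⊕0⊕1 = 0
p4 = XOR of data positions {5,6,7} = 0⊕0⊕1 = 1
Parity bits p1,p2,p4 = 001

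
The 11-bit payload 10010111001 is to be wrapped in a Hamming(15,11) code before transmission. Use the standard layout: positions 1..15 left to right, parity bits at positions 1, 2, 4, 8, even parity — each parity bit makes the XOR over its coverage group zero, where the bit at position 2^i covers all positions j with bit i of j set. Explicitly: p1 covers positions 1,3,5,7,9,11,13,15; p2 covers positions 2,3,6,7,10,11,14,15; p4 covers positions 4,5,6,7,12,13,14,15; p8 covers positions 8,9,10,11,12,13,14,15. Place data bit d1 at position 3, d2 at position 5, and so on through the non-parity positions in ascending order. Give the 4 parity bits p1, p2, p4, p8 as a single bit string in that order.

0110

Place data bits at non-power-of-two positions: b3=1, b5=0, b6=0, b7=1, b9=0, b10=1, b11=1, b12=1, b13=0, b14=0, b15=1.
p1 = XOR of data positions {3,5,7,9,11,13,15} = 1⊕0⊕1⊕0⊕1⊕0⊕1 = 0
p2 = XOR of data positions {3,6,7,10,11,14,15} = 1⊕0⊕1⊕1⊕1⊕0⊕1 = 1
p4 = XOR of data positions {5,6,7,12,13,14,15} = 0⊕0⊕1⊕1⊕0⊕0⊕1 = 1
p8 = XOR of data positions {9,10,11,12,13,14,15} = 0⊕1⊕1⊕1⊕0⊕0⊕1 = 0
Parity bits p1,p2,p4,p8 = 0110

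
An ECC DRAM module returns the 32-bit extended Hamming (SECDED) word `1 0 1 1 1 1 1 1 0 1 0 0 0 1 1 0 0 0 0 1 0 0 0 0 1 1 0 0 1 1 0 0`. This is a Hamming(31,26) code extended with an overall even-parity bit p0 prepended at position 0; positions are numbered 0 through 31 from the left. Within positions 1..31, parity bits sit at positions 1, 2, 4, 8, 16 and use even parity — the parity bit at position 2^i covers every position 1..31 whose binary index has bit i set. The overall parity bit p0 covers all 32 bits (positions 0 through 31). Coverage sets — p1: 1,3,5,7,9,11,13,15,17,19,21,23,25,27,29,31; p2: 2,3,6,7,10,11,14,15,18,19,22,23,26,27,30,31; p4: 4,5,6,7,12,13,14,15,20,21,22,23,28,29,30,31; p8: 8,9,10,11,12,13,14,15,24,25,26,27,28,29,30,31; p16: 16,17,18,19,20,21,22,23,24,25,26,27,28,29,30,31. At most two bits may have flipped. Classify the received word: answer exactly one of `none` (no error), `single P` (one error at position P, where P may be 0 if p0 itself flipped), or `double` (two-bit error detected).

single 24

s1: b1⊕b3⊕b5⊕b7⊕b9⊕b11⊕b13⊕b15⊕b17⊕b19⊕b21⊕b23⊕b25⊕b27⊕b29⊕b31 = 0⊕1⊕1⊕1⊕1⊕0⊕1⊕0⊕0⊕1⊕0⊕0⊕1⊕0⊕1⊕0 = 0
s2: b2⊕b3⊕b6⊕b7⊕b10⊕b11⊕b14⊕b15⊕b18⊕b19⊕b22⊕b23⊕b26⊕b27⊕b30⊕b31 = 1⊕1⊕1⊕1⊕0⊕0⊕1⊕0⊕0⊕1⊕0⊕0⊕0⊕0⊕0⊕0 = 0
s4: b4⊕b5⊕b6⊕b7⊕b12⊕b13⊕b14⊕b15⊕b20⊕b21⊕b22⊕b23⊕b28⊕b29⊕b30⊕b31 = 1⊕1⊕1⊕1⊕0⊕1⊕1⊕0⊕0⊕0⊕0⊕0⊕1⊕1⊕0⊕0 = 0
s8: b8⊕b9⊕b10⊕b11⊕b12⊕b13⊕b14⊕b15⊕b24⊕b25⊕b26⊕b27⊕b28⊕b29⊕b30⊕b31 = 0⊕1⊕0⊕0⊕0⊕1⊕1⊕0⊕1⊕1⊕0⊕0⊕1⊕1⊕0⊕0 = 1
s16: b16⊕b17⊕b18⊕b19⊕b20⊕b21⊕b22⊕b23⊕b24⊕b25⊕b26⊕b27⊕b28⊕b29⊕b30⊕b31 = 0⊕0⊕0⊕1⊕0⊕0⊕0⊕0⊕1⊕1⊕0⊕0⊕1⊕1⊕0⊕0 = 1
Syndrome (s16...s1) = 11000 → position 24.
Overall parity (XOR of all 32 bits, including p0): 1⊕0⊕1⊕1⊕1⊕1⊕1⊕1⊕0⊕1⊕0⊕0⊕0⊕1⊕1⊕0⊕0⊕0⊕0⊕1⊕0⊕0⊕0⊕0⊕1⊕1⊕0⊕0⊕1⊕1⊕0⊕0 = 1
Overall=1, syndrome position=24 → single-bit error at position 24.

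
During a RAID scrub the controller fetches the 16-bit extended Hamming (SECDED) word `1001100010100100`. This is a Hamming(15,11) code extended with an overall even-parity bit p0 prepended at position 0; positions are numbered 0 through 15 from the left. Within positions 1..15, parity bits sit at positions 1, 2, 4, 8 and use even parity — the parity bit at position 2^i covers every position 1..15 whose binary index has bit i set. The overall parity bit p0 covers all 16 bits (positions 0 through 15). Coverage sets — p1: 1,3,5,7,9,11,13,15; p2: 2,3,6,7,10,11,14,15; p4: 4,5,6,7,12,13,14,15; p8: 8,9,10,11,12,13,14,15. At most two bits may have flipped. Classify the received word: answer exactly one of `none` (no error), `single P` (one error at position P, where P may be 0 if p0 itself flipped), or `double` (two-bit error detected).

double

s1: b1⊕b3⊕b5⊕b7⊕b9⊕b11⊕b13⊕b15 = 0⊕1⊕0⊕0⊕0⊕0⊕1⊕0 = 0
s2: b2⊕b3⊕b6⊕b7⊕b10⊕b11⊕b14⊕b15 = 0⊕1⊕0⊕0⊕1⊕0⊕0⊕0 = 0
s4: b4⊕b5⊕b6⊕b7⊕b12⊕b13⊕b14⊕b15 = 1⊕0⊕0⊕0⊕0⊕1⊕0⊕0 = 0
s8: b8⊕b9⊕b10⊕b11⊕b12⊕b13⊕b14⊕b15 = 1⊕0⊕1⊕0⊕0⊕1⊕0⊕0 = 1
Syndrome (s8...s1) = 1000 → position 8.
Overall parity (XOR of all 16 bits, including p0): 1⊕0⊕0⊕1⊕1⊕0⊕0⊕0⊕1⊕0⊕1⊕0⊕0⊕1⊕0⊕0 = 0
Overall=0, syndrome position=8 → double-bit error detected (uncorrectable).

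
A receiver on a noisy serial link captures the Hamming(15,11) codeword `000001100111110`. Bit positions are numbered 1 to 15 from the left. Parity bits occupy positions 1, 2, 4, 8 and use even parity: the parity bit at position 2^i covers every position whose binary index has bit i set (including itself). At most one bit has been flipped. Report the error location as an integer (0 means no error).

s1: b1⊕b3⊕b5⊕b7⊕b9⊕b11⊕b13⊕b15 = 0⊕0⊕0⊕1⊕0⊕1⊕1⊕0 = 1
s2: b2⊕b3⊕b6⊕b7⊕b10⊕b11⊕b14⊕b15 = 0⊕0⊕1⊕1⊕1⊕1⊕1⊕0 = 1
s4: b4⊕b5⊕b6⊕b7⊕b12⊕b13⊕b14⊕b15 = 0⊕0⊕1⊕1⊕1⊕1⊕1⊕0 = 1
s8: b8⊕b9⊕b10⊕b11⊕b12⊕b13⊕b14⊕b15 = 0⊕0⊕1⊕1⊕1⊕1⊕1⊕0 = 1
Syndrome (s8...s1) = 1111 → position 15.

15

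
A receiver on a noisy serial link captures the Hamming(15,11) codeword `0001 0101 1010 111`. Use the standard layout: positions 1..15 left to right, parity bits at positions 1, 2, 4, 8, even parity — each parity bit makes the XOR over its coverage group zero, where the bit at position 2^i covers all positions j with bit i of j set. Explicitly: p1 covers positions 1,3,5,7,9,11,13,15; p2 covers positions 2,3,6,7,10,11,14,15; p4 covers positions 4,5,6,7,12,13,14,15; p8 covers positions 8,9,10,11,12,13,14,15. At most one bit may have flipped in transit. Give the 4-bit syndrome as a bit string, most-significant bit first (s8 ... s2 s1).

0100

s1: b1⊕b3⊕b5⊕b7⊕b9⊕b11⊕b13⊕b15 = 0⊕0⊕0⊕0⊕1⊕1⊕1⊕1 = 0
s2: b2⊕b3⊕b6⊕b7⊕b10⊕b11⊕b14⊕b15 = 0⊕0⊕1⊕0⊕0⊕1⊕1⊕1 = 0
s4: b4⊕b5⊕b6⊕b7⊕b12⊕b13⊕b14⊕b15 = 1⊕0⊕1⊕0⊕0⊕1⊕1⊕1 = 1
s8: b8⊕b9⊕b10⊕b11⊕b12⊕b13⊕b14⊕b15 = 1⊕1⊕0⊕1⊕0⊕1⊕1⊕1 = 0
Syndrome (s8...s1) = 0100 → position 4.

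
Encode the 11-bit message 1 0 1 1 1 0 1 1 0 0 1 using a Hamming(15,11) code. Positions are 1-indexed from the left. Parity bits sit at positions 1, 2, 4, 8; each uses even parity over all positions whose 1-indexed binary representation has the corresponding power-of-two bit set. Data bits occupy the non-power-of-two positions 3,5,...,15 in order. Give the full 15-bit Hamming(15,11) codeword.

Place data bits at non-power-of-two positions: b3=1, b5=0, b6=1, b7=1, b9=1, b10=0, b11=1, b12=1, b13=0, b14=0, b15=1.
p1 = XOR of data positions {3,5,7,9,11,13,15} = 1⊕0⊕1⊕1⊕1⊕0⊕1 = 1
p2 = XOR of data positions {3,6,7,10,11,14,15} = 1⊕1⊕1⊕0⊕1⊕0⊕1 = 1
p4 = XOR of data positions {5,6,7,12,13,14,15} = 0⊕1⊕1⊕1⊕0⊕0⊕1 = 0
p8 = XOR of data positions {9,10,11,12,13,14,15} = 1⊕0⊕1⊕1⊕0⊕0⊕1 = 0
Codeword b1..b15 = 111001101011001

111001101011001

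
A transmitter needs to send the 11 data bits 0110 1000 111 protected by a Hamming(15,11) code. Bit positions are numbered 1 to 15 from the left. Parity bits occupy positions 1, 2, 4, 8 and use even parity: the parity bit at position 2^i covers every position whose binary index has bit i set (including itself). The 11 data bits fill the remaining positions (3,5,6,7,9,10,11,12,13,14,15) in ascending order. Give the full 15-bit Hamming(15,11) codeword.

010111001000111

Place data bits at non-power-of-two positions: b3=0, b5=1, b6=1, b7=0, b9=1, b10=0, b11=0, b12=0, b13=1, b14=1, b15=1.
p1 = XOR of data positions {3,5,7,9,11,13,15} = 0⊕1⊕0⊕1⊕0⊕1⊕1 = 0
p2 = XOR of data positions {3,6,7,10,11,14,15} = 0⊕1⊕0⊕0⊕0⊕1⊕1 = 1
p4 = XOR of data positions {5,6,7,12,13,14,15} = 1⊕1⊕0⊕0⊕1⊕1⊕1 = 1
p8 = XOR of data positions {9,10,11,12,13,14,15} = 1⊕0⊕0⊕0⊕1⊕1⊕1 = 0
Codeword b1..b15 = 010111001000111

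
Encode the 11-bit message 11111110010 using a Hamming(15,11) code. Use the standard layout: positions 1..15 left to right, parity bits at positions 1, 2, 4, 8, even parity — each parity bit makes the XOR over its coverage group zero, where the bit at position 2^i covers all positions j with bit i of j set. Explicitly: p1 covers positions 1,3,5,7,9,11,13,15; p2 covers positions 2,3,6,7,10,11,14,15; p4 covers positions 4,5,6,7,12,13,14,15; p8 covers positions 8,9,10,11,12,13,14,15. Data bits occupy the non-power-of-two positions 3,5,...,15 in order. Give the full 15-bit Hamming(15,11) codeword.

101011101110010

Place data bits at non-power-of-two positions: b3=1, b5=1, b6=1, b7=1, b9=1, b10=1, b11=1, b12=0, b13=0, b14=1, b15=0.
p1 = XOR of data positions {3,5,7,9,11,13,15} = 1⊕1⊕1⊕1⊕1⊕0⊕0 = 1
p2 = XOR of data positions {3,6,7,10,11,14,15} = 1⊕1⊕1⊕1⊕1⊕1⊕0 = 0
p4 = XOR of data positions {5,6,7,12,13,14,15} = 1⊕1⊕1⊕0⊕0⊕1⊕0 = 0
p8 = XOR of data positions {9,10,11,12,13,14,15} = 1⊕1⊕1⊕0⊕0⊕1⊕0 = 0
Codeword b1..b15 = 101011101110010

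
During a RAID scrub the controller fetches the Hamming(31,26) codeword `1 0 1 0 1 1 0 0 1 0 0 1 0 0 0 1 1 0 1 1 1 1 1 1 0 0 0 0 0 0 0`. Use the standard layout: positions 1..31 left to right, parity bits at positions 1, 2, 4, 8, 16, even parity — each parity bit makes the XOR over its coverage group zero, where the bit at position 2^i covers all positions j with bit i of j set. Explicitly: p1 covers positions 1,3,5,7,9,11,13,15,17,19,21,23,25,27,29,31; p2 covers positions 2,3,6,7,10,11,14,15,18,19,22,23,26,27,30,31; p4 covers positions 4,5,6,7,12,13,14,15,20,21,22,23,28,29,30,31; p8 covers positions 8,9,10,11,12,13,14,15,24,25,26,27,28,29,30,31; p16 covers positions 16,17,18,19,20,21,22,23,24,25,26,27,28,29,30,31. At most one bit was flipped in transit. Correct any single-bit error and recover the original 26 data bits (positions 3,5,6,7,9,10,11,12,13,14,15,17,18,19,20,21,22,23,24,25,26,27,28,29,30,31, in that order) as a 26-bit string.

11101001010101111110000000

s1: b1⊕b3⊕b5⊕b7⊕b9⊕b11⊕b13⊕b15⊕b17⊕b19⊕b21⊕b23⊕b25⊕b27⊕b29⊕b31 = 1⊕1⊕1⊕0⊕1⊕0⊕0⊕0⊕1⊕1⊕1⊕1⊕0⊕0⊕0⊕0 = 0
s2: b2⊕b3⊕b6⊕b7⊕b10⊕b11⊕b14⊕b15⊕b18⊕b19⊕b22⊕b23⊕b26⊕b27⊕b30⊕b31 = 0⊕1⊕1⊕0⊕0⊕0⊕0⊕0⊕0⊕1⊕1⊕1⊕0⊕0⊕0⊕0 = 1
s4: b4⊕b5⊕b6⊕b7⊕b12⊕b13⊕b14⊕b15⊕b20⊕b21⊕b22⊕b23⊕b28⊕b29⊕b30⊕b31 = 0⊕1⊕1⊕0⊕1⊕0⊕0⊕0⊕1⊕1⊕1⊕1⊕0⊕0⊕0⊕0 = 1
s8: b8⊕b9⊕b10⊕b11⊕b12⊕b13⊕b14⊕b15⊕b24⊕b25⊕b26⊕b27⊕b28⊕b29⊕b30⊕b31 = 0⊕1⊕0⊕0⊕1⊕0⊕0⊕0⊕1⊕0⊕0⊕0⊕0⊕0⊕0⊕0 = 1
s16: b16⊕b17⊕b18⊕b19⊕b20⊕b21⊕b22⊕b23⊕b24⊕b25⊕b26⊕b27⊕b28⊕b29⊕b30⊕b31 = 1⊕1⊕0⊕1⊕1⊕1⊕1⊕1⊕1⊕0⊕0⊕0⊕0⊕0⊕0⊕0 = 0
Syndrome (s16...s1) = 01110 → position 14.
Flip bit 14: corrected codeword = 1010110010010101101111110000000
Data bits at positions 3,5,6,7,9,10,11,12,13,14,15,17,18,19,20,21,22,23,24,25,26,27,28,29,30,31: 11101001010101111110000000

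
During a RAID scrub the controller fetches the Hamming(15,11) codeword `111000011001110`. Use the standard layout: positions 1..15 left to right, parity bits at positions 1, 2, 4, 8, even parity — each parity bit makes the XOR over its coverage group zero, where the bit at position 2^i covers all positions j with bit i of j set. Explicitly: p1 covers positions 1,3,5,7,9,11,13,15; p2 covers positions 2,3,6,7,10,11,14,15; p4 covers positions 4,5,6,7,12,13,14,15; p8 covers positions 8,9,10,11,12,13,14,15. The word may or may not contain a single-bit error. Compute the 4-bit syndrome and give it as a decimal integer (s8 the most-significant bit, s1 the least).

14

s1: b1⊕b3⊕b5⊕b7⊕b9⊕b11⊕b13⊕b15 = 1⊕1⊕0⊕0⊕1⊕0⊕1⊕0 = 0
s2: b2⊕b3⊕b6⊕b7⊕b10⊕b11⊕b14⊕b15 = 1⊕1⊕0⊕0⊕0⊕0⊕1⊕0 = 1
s4: b4⊕b5⊕b6⊕b7⊕b12⊕b13⊕b14⊕b15 = 0⊕0⊕0⊕0⊕1⊕1⊕1⊕0 = 1
s8: b8⊕b9⊕b10⊕b11⊕b12⊕b13⊕b14⊕b15 = 1⊕1⊕0⊕0⊕1⊕1⊕1⊕0 = 1
Syndrome (s8...s1) = 1110 → position 14.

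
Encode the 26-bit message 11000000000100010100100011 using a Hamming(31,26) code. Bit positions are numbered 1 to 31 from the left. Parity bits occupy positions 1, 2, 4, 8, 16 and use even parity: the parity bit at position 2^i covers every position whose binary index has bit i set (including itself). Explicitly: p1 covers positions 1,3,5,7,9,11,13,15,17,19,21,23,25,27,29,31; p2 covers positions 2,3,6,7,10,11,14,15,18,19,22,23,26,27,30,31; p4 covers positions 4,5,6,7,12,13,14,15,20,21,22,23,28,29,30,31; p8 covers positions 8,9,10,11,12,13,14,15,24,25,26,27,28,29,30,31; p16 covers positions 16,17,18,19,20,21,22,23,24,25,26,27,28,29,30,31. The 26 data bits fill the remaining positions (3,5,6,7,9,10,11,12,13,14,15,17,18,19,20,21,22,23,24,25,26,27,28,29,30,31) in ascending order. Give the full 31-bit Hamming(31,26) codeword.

Place data bits at non-power-of-two positions: b3=1, b5=1, b6=0, b7=0, b9=0, b10=0, b11=0, b12=0, b13=0, b14=0, b15=0, b17=1, b18=0, b19=0, b20=0, b21=1, b22=0, b23=1, b24=0, b25=0, b26=1, b27=0, b28=0, b29=0, b30=1, b31=1.
p1 = XOR of data positions {3,5,7,9,11,13,15,17,19,21,23,25,27,29,31} = 1⊕1⊕0⊕0⊕0⊕0⊕0⊕1⊕0⊕1⊕1⊕0⊕0⊕0⊕1 = 0
p2 = XOR of data positions {3,6,7,10,11,14,15,18,19,22,23,26,27,30,31} = 1⊕0⊕0⊕0⊕0⊕0⊕0⊕0⊕0⊕0⊕1⊕1⊕0⊕1⊕1 = 1
p4 = XOR of data positions {5,6,7,12,13,14,15,20,21,22,23,28,29,30,31} = 1⊕0⊕0⊕0⊕0⊕0⊕0⊕0⊕1⊕0⊕1⊕0⊕0⊕1⊕1 = 1
p8 = XOR of data positions {9,10,11,12,13,14,15,24,25,26,27,28,29,30,31} = 0⊕0⊕0⊕0⊕0⊕0⊕0⊕0⊕0⊕1⊕0⊕0⊕0⊕1⊕1 = 1
p16 = XOR of data positions {17,18,19,20,21,22,23,24,25,26,27,28,29,30,31} = 1⊕0⊕0⊕0⊕1⊕0⊕1⊕0⊕0⊕1⊕0⊕0⊕0⊕1⊕1 = 0
Codeword b1..b31 = 0111100100000000100010100100011

0111100100000000100010100100011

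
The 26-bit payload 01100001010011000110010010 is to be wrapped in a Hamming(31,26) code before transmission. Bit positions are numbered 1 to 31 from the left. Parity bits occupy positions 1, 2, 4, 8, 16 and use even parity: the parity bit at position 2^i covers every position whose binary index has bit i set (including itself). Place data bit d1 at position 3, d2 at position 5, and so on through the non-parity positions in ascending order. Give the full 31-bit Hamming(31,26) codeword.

0100110100010100011000110010010

Place data bits at non-power-of-two positions: b3=0, b5=1, b6=1, b7=0, b9=0, b10=0, b11=0, b12=1, b13=0, b14=1, b15=0, b17=0, b18=1, b19=1, b20=0, b21=0, b22=0, b23=1, b24=1, b25=0, b26=0, b27=1, b28=0, b29=0, b30=1, b31=0.
p1 = XOR of data positions {3,5,7,9,11,13,15,17,19,21,23,25,27,29,31} = 0⊕1⊕0⊕0⊕0⊕0⊕0⊕0⊕1⊕0⊕1⊕0⊕1⊕0⊕0 = 0
p2 = XOR of data positions {3,6,7,10,11,14,15,18,19,22,23,26,27,30,31} = 0⊕1⊕0⊕0⊕0⊕1⊕0⊕1⊕1⊕0⊕1⊕0⊕1⊕1⊕0 = 1
p4 = XOR of data positions {5,6,7,12,13,14,15,20,21,22,23,28,29,30,31} = 1⊕1⊕0⊕1⊕0⊕1⊕0⊕0⊕0⊕0⊕1⊕0⊕0⊕1⊕0 = 0
p8 = XOR of data positions {9,10,11,12,13,14,15,24,25,26,27,28,29,30,31} = 0⊕0⊕0⊕1⊕0⊕1⊕0⊕1⊕0⊕0⊕1⊕0⊕0⊕1⊕0 = 1
p16 = XOR of data positions {17,18,19,20,21,22,23,24,25,26,27,28,29,30,31} = 0⊕1⊕1⊕0⊕0⊕0⊕1⊕1⊕0⊕0⊕1⊕0⊕0⊕1⊕0 = 0
Codeword b1..b31 = 0100110100010100011000110010010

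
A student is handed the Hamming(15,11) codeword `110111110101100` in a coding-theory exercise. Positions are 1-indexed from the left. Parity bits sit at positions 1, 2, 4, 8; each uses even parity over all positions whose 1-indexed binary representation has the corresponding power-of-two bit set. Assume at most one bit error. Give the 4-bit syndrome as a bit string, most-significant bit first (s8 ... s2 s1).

s1: b1⊕b3⊕b5⊕b7⊕b9⊕b11⊕b13⊕b15 = 1⊕0⊕1⊕1⊕0⊕0⊕1⊕0 = 0
s2: b2⊕b3⊕b6⊕b7⊕b10⊕b11⊕b14⊕b15 = 1⊕0⊕1⊕1⊕1⊕0⊕0⊕0 = 0
s4: b4⊕b5⊕b6⊕b7⊕b12⊕b13⊕b14⊕b15 = 1⊕1⊕1⊕1⊕1⊕1⊕0⊕0 = 0
s8: b8⊕b9⊕b10⊕b11⊕b12⊕b13⊕b14⊕b15 = 1⊕0⊕1⊕0⊕1⊕1⊕0⊕0 = 0
Syndrome (s8...s1) = 0000 → position 0 (no error).

0000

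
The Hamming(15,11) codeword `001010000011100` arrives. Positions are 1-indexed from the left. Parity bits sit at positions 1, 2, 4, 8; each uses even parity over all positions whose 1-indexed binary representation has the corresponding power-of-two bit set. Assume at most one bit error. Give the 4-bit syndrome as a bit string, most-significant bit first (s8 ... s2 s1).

1100

s1: b1⊕b3⊕b5⊕b7⊕b9⊕b11⊕b13⊕b15 = 0⊕1⊕1⊕0⊕0⊕1⊕1⊕0 = 0
s2: b2⊕b3⊕b6⊕b7⊕b10⊕b11⊕b14⊕b15 = 0⊕1⊕0⊕0⊕0⊕1⊕0⊕0 = 0
s4: b4⊕b5⊕b6⊕b7⊕b12⊕b13⊕b14⊕b15 = 0⊕1⊕0⊕0⊕1⊕1⊕0⊕0 = 1
s8: b8⊕b9⊕b10⊕b11⊕b12⊕b13⊕b14⊕b15 = 0⊕0⊕0⊕1⊕1⊕1⊕0⊕0 = 1
Syndrome (s8...s1) = 1100 → position 12.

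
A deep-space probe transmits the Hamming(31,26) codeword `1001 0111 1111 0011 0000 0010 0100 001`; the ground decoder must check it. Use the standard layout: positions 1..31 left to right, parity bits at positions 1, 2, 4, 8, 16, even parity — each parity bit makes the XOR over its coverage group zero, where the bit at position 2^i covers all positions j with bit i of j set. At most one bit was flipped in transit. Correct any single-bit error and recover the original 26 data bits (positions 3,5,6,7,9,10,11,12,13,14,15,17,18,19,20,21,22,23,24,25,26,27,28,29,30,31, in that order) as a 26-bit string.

s1: b1⊕b3⊕b5⊕b7⊕b9⊕b11⊕b13⊕b15⊕b17⊕b19⊕b21⊕b23⊕b25⊕b27⊕b29⊕b31 = 1⊕0⊕0⊕1⊕1⊕1⊕0⊕1⊕0⊕0⊕0⊕1⊕0⊕0⊕0⊕1 = 1
s2: b2⊕b3⊕b6⊕b7⊕b10⊕b11⊕b14⊕b15⊕b18⊕b19⊕b22⊕b23⊕b26⊕b27⊕b30⊕b31 = 0⊕0⊕1⊕1⊕1⊕1⊕0⊕1⊕0⊕0⊕0⊕1⊕1⊕0⊕0⊕1 = 0
s4: b4⊕b5⊕b6⊕b7⊕b12⊕b13⊕b14⊕b15⊕b20⊕b21⊕b22⊕b23⊕b28⊕b29⊕b30⊕b31 = 1⊕0⊕1⊕1⊕1⊕0⊕0⊕1⊕0⊕0⊕0⊕1⊕0⊕0⊕0⊕1 = 1
s8: b8⊕b9⊕b10⊕b11⊕b12⊕b13⊕b14⊕b15⊕b24⊕b25⊕b26⊕b27⊕b28⊕b29⊕b30⊕b31 = 1⊕1⊕1⊕1⊕1⊕0⊕0⊕1⊕0⊕0⊕1⊕0⊕0⊕0⊕0⊕1 = 0
s16: b16⊕b17⊕b18⊕b19⊕b20⊕b21⊕b22⊕b23⊕b24⊕b25⊕b26⊕b27⊕b28⊕b29⊕b30⊕b31 = 1⊕0⊕0⊕0⊕0⊕0⊕0⊕1⊕0⊕0⊕1⊕0⊕0⊕0⊕0⊕1 = 0
Syndrome (s16...s1) = 00101 → position 5.
Flip bit 5: corrected codeword = 1001111111110011000000100100001
Data bits at positions 3,5,6,7,9,10,11,12,13,14,15,17,18,19,20,21,22,23,24,25,26,27,28,29,30,31: 01111111001000000100100001

01111111001000000100100001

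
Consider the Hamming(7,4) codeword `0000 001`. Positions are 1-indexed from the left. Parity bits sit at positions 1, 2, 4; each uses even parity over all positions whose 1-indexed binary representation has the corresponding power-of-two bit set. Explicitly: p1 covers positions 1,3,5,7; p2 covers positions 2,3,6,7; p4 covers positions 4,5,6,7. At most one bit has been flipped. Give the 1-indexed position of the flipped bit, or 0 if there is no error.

s1: b1⊕b3⊕b5⊕b7 = 0⊕0⊕0⊕1 = 1
s2: b2⊕b3⊕b6⊕b7 = 0⊕0⊕0⊕1 = 1
s4: b4⊕b5⊕b6⊕b7 = 0⊕0⊕0⊕1 = 1
Syndrome (s4...s1) = 111 → position 7.

7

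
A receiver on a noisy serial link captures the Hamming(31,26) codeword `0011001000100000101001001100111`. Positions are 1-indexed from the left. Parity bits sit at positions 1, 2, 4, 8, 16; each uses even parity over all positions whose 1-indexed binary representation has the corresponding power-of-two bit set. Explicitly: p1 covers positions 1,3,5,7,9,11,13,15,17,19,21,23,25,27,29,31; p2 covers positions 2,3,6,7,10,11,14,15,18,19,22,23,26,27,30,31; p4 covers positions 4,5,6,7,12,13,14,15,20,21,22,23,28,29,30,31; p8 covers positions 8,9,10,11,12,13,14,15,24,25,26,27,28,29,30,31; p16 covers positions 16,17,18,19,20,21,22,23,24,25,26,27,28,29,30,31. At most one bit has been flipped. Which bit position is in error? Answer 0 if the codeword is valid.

0

s1: b1⊕b3⊕b5⊕b7⊕b9⊕b11⊕b13⊕b15⊕b17⊕b19⊕b21⊕b23⊕b25⊕b27⊕b29⊕b31 = 0⊕1⊕0⊕1⊕0⊕1⊕0⊕0⊕1⊕1⊕0⊕0⊕1⊕0⊕1⊕1 = 0
s2: b2⊕b3⊕b6⊕b7⊕b10⊕b11⊕b14⊕b15⊕b18⊕b19⊕b22⊕b23⊕b26⊕b27⊕b30⊕b31 = 0⊕1⊕0⊕1⊕0⊕1⊕0⊕0⊕0⊕1⊕1⊕0⊕1⊕0⊕1⊕1 = 0
s4: b4⊕b5⊕b6⊕b7⊕b12⊕b13⊕b14⊕b15⊕b20⊕b21⊕b22⊕b23⊕b28⊕b29⊕b30⊕b31 = 1⊕0⊕0⊕1⊕0⊕0⊕0⊕0⊕0⊕0⊕1⊕0⊕0⊕1⊕1⊕1 = 0
s8: b8⊕b9⊕b10⊕b11⊕b12⊕b13⊕b14⊕b15⊕b24⊕b25⊕b26⊕b27⊕b28⊕b29⊕b30⊕b31 = 0⊕0⊕0⊕1⊕0⊕0⊕0⊕0⊕0⊕1⊕1⊕0⊕0⊕1⊕1⊕1 = 0
s16: b16⊕b17⊕b18⊕b19⊕b20⊕b21⊕b22⊕b23⊕b24⊕b25⊕b26⊕b27⊕b28⊕b29⊕b30⊕b31 = 0⊕1⊕0⊕1⊕0⊕0⊕1⊕0⊕0⊕1⊕1⊕0⊕0⊕1⊕1⊕1 = 0
Syndrome (s16...s1) = 00000 → position 0 (no error).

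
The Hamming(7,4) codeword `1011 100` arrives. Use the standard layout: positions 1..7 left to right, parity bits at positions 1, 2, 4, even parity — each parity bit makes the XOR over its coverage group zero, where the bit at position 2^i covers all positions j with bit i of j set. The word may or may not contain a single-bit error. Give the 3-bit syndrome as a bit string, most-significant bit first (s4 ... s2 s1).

s1: b1⊕b3⊕b5⊕b7 = 1⊕1⊕1⊕0 = 1
s2: b2⊕b3⊕b6⊕b7 = 0⊕1⊕0⊕0 = 1
s4: b4⊕b5⊕b6⊕b7 = 1⊕1⊕0⊕0 = 0
Syndrome (s4...s1) = 011 → position 3.

011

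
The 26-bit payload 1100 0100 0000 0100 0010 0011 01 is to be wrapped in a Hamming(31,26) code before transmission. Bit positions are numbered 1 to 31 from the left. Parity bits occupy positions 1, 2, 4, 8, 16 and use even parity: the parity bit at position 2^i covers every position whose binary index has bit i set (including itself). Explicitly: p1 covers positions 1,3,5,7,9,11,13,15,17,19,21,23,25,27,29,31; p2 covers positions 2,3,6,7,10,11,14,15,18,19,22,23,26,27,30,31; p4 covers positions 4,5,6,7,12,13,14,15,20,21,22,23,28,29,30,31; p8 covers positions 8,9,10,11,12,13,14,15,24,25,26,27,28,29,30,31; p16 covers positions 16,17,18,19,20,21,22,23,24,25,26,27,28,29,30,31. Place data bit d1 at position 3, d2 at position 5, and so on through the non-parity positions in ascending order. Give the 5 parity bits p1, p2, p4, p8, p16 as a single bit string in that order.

10011

Place data bits at non-power-of-two positions: b3=1, b5=1, b6=0, b7=0, b9=0, b10=1, b11=0, b12=0, b13=0, b14=0, b15=0, b17=0, b18=0, b19=1, b20=0, b21=0, b22=0, b23=0, b24=1, b25=0, b26=0, b27=0, b28=1, b29=1, b30=0, b31=1.
p1 = XOR of data positions {3,5,7,9,11,13,15,17,19,21,23,25,27,29,31} = 1⊕1⊕0⊕0⊕0⊕0⊕0⊕0⊕1⊕0⊕0⊕0⊕0⊕1⊕1 = 1
p2 = XOR of data positions {3,6,7,10,11,14,15,18,19,22,23,26,27,30,31} = 1⊕0⊕0⊕1⊕0⊕0⊕0⊕0⊕1⊕0⊕0⊕0⊕0⊕0⊕1 = 0
p4 = XOR of data positions {5,6,7,12,13,14,15,20,21,22,23,28,29,30,31} = 1⊕0⊕0⊕0⊕0⊕0⊕0⊕0⊕0⊕0⊕0⊕1⊕1⊕0⊕1 = 0
p8 = XOR of data positions {9,10,11,12,13,14,15,24,25,26,27,28,29,30,31} = 0⊕1⊕0⊕0⊕0⊕0⊕0⊕1⊕0⊕0⊕0⊕1⊕1⊕0⊕1 = 1
p16 = XOR of data positions {17,18,19,20,21,22,23,24,25,26,27,28,29,30,31} = 0⊕0⊕1⊕0⊕0⊕0⊕0⊕1⊕0⊕0⊕0⊕1⊕1⊕0⊕1 = 1
Parity bits p1,p2,p4,p8,p16 = 10011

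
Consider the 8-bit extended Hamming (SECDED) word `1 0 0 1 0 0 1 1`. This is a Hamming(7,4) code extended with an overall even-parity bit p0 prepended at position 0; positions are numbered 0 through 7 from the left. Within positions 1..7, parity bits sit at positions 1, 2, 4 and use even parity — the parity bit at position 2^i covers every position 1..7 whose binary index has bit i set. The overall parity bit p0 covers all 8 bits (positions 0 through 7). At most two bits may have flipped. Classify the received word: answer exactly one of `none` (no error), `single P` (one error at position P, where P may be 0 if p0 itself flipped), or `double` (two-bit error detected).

s1: b1⊕b3⊕b5⊕b7 = 0⊕1⊕0⊕1 = 0
s2: b2⊕b3⊕b6⊕b7 = 0⊕1⊕1⊕1 = 1
s4: b4⊕b5⊕b6⊕b7 = 0⊕0⊕1⊕1 = 0
Syndrome (s4...s1) = 010 → position 2.
Overall parity (XOR of all 8 bits, including p0): 1⊕0⊕0⊕1⊕0⊕0⊕1⊕1 = 0
Overall=0, syndrome position=2 → double-bit error detected (uncorrectable).

double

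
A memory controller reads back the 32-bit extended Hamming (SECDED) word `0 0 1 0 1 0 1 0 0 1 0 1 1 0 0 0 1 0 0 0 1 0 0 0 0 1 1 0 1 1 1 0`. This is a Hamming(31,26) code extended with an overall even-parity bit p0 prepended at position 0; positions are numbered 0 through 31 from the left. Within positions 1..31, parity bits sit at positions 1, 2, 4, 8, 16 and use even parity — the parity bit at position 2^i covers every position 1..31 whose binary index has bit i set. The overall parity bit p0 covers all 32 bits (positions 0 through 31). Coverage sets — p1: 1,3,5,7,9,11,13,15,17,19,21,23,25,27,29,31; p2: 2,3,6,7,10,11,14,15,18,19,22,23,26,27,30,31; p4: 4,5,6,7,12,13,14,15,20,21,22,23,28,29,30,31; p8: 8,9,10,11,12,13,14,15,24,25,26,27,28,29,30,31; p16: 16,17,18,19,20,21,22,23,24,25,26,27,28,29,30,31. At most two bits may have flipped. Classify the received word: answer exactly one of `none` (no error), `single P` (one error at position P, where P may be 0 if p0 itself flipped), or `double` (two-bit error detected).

s1: b1⊕b3⊕b5⊕b7⊕b9⊕b11⊕b13⊕b15⊕b17⊕b19⊕b21⊕b23⊕b25⊕b27⊕b29⊕b31 = 0⊕0⊕0⊕0⊕1⊕1⊕0⊕0⊕0⊕0⊕0⊕0⊕1⊕0⊕1⊕0 = 0
s2: b2⊕b3⊕b6⊕b7⊕b10⊕b11⊕b14⊕b15⊕b18⊕b19⊕b22⊕b23⊕b26⊕b27⊕b30⊕b31 = 1⊕0⊕1⊕0⊕0⊕1⊕0⊕0⊕0⊕0⊕0⊕0⊕1⊕0⊕1⊕0 = 1
s4: b4⊕b5⊕b6⊕b7⊕b12⊕b13⊕b14⊕b15⊕b20⊕b21⊕b22⊕b23⊕b28⊕b29⊕b30⊕b31 = 1⊕0⊕1⊕0⊕1⊕0⊕0⊕0⊕1⊕0⊕0⊕0⊕1⊕1⊕1⊕0 = 1
s8: b8⊕b9⊕b10⊕b11⊕b12⊕b13⊕b14⊕b15⊕b24⊕b25⊕b26⊕b27⊕b28⊕b29⊕b30⊕b31 = 0⊕1⊕0⊕1⊕1⊕0⊕0⊕0⊕0⊕1⊕1⊕0⊕1⊕1⊕1⊕0 = 0
s16: b16⊕b17⊕b18⊕b19⊕b20⊕b21⊕b22⊕b23⊕b24⊕b25⊕b26⊕b27⊕b28⊕b29⊕b30⊕b31 = 1⊕0⊕0⊕0⊕1⊕0⊕0⊕0⊕0⊕1⊕1⊕0⊕1⊕1⊕1⊕0 = 1
Syndrome (s16...s1) = 10110 → position 22.
Overall parity (XOR of all 32 bits, including p0): 0⊕0⊕1⊕0⊕1⊕0⊕1⊕0⊕0⊕1⊕0⊕1⊕1⊕0⊕0⊕0⊕1⊕0⊕0⊕0⊕1⊕0⊕0⊕0⊕0⊕1⊕1⊕0⊕1⊕1⊕1⊕0 = 1
Overall=1, syndrome position=22 → single-bit error at position 22.

single 22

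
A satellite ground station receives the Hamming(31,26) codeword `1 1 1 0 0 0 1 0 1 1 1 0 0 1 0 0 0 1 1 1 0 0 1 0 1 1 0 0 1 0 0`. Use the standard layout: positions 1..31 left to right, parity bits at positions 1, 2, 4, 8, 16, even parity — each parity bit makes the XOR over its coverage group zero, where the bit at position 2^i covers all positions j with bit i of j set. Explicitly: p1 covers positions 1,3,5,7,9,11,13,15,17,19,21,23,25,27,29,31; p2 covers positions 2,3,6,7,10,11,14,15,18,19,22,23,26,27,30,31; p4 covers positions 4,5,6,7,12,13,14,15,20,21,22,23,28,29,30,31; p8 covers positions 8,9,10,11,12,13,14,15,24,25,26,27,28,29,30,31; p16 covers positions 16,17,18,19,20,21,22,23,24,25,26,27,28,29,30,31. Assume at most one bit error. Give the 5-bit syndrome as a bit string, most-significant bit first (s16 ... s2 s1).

s1: b1⊕b3⊕b5⊕b7⊕b9⊕b11⊕b13⊕b15⊕b17⊕b19⊕b21⊕b23⊕b25⊕b27⊕b29⊕b31 = 1⊕1⊕0⊕1⊕1⊕1⊕0⊕0⊕0⊕1⊕0⊕1⊕1⊕0⊕1⊕0 = 1
s2: b2⊕b3⊕b6⊕b7⊕b10⊕b11⊕b14⊕b15⊕b18⊕b19⊕b22⊕b23⊕b26⊕b27⊕b30⊕b31 = 1⊕1⊕0⊕1⊕1⊕1⊕1⊕0⊕1⊕1⊕0⊕1⊕1⊕0⊕0⊕0 = 0
s4: b4⊕b5⊕b6⊕b7⊕b12⊕b13⊕b14⊕b15⊕b20⊕b21⊕b22⊕b23⊕b28⊕b29⊕b30⊕b31 = 0⊕0⊕0⊕1⊕0⊕0⊕1⊕0⊕1⊕0⊕0⊕1⊕0⊕1⊕0⊕0 = 1
s8: b8⊕b9⊕b10⊕b11⊕b12⊕b13⊕b14⊕b15⊕b24⊕b25⊕b26⊕b27⊕b28⊕b29⊕b30⊕b31 = 0⊕1⊕1⊕1⊕0⊕0⊕1⊕0⊕0⊕1⊕1⊕0⊕0⊕1⊕0⊕0 = 1
s16: b16⊕b17⊕b18⊕b19⊕b20⊕b21⊕b22⊕b23⊕b24⊕b25⊕b26⊕b27⊕b28⊕b29⊕b30⊕b31 = 0⊕0⊕1⊕1⊕1⊕0⊕0⊕1⊕0⊕1⊕1⊕0⊕0⊕1⊕0⊕0 = 1
Syndrome (s16...s1) = 11101 → position 29.

11101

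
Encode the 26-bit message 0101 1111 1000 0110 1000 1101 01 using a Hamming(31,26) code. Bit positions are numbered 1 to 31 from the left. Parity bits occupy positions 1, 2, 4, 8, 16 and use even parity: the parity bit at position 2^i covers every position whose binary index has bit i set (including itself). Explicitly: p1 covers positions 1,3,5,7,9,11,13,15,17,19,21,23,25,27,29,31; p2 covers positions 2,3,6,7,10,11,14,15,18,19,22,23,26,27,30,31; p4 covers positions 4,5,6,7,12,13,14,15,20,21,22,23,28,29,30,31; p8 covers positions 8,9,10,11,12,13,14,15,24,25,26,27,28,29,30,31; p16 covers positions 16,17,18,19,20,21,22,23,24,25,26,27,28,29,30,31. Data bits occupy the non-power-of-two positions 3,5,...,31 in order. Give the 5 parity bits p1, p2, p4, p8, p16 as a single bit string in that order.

Place data bits at non-power-of-two positions: b3=0, b5=1, b6=0, b7=1, b9=1, b10=1, b11=1, b12=1, b13=1, b14=0, b15=0, b17=0, b18=0, b19=1, b20=1, b21=0, b22=1, b23=0, b24=0, b25=0, b26=1, b27=1, b28=0, b29=1, b30=0, b31=1.
p1 = XOR of data positions {3,5,7,9,11,13,15,17,19,21,23,25,27,29,31} = 0⊕1⊕1⊕1⊕1⊕1⊕0⊕0⊕1⊕0⊕0⊕0⊕1⊕1⊕1 = 1
p2 = XOR of data positions {3,6,7,10,11,14,15,18,19,22,23,26,27,30,31} = 0⊕0⊕1⊕1⊕1⊕0⊕0⊕0⊕1⊕1⊕0⊕1⊕1⊕0⊕1 = 0
p4 = XOR of data positions {5,6,7,12,13,14,15,20,21,22,23,28,29,30,31} = 1⊕0⊕1⊕1⊕1⊕0⊕0⊕1⊕0⊕1⊕0⊕0⊕1⊕0⊕1 = 0
p8 = XOR of data positions {9,10,11,12,13,14,15,24,25,26,27,28,29,30,31} = 1⊕1⊕1⊕1⊕1⊕0⊕0⊕0⊕0⊕1⊕1⊕0⊕1⊕0⊕1 = 1
p16 = XOR of data positions {17,18,19,20,21,22,23,24,25,26,27,28,29,30,31} = 0⊕0⊕1⊕1⊕0⊕1⊕0⊕0⊕0⊕1⊕1⊕0⊕1⊕0⊕1 = 1
Parity bits p1,p2,p4,p8,p16 = 10011

10011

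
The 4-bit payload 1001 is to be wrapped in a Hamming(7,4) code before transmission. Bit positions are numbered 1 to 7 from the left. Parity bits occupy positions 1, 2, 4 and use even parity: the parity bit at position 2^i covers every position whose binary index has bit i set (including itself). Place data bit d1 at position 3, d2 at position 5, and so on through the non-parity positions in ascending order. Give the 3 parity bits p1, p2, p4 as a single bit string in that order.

001

Place data bits at non-power-of-two positions: b3=1, b5=0, b6=0, b7=1.
p1 = XOR of data positions {3,5,7} = 1⊕0⊕1 = 0
p2 = XOR of data positions {3,6,7} = 1⊕0⊕1 = 0
p4 = XOR of data positions {5,6,7} = 0⊕0⊕1 = 1
Parity bits p1,p2,p4 = 001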